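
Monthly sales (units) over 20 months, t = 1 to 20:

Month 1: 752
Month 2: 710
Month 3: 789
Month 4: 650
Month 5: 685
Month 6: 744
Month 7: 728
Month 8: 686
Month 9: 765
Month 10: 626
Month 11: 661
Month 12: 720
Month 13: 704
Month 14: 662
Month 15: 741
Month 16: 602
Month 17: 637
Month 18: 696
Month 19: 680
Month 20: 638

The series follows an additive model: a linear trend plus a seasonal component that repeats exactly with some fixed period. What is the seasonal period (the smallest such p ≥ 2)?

First differences y_{t+1} − y_t: -42, 79, -139, 35, 59, -16, -42, 79, -139, 35, 59, -16, -42, 79, …
The difference pattern repeats every 6 terms and not for any smaller step, so p = 6.

6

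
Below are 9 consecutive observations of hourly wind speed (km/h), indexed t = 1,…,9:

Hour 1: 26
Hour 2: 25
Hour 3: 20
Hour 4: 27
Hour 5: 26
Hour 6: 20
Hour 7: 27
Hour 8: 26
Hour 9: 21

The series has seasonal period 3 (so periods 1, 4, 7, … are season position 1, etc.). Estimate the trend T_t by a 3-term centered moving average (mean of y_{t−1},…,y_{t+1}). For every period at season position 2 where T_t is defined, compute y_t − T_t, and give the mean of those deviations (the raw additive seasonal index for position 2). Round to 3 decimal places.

1.444

Season position 2 occurs at t = 2, 5, 8 (where T_t is defined).
t=2: T_2 = 23.66667; y_2 − T_2 = 25 − 23.66667 = 1.33333
t=5: T_5 = 24.33333; y_5 − T_5 = 26 − 24.33333 = 1.66667
t=8: T_8 = 24.66667; y_8 − T_8 = 26 − 24.66667 = 1.33333
Mean deviation: (1.33333 + 1.66667 + 1.33333) / 3 = 1.444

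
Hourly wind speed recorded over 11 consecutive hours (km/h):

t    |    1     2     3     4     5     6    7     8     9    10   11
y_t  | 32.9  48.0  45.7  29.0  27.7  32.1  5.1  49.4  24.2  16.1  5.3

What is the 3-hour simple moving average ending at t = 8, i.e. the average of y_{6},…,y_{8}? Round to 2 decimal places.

28.87

Sum of periods 6–8: 32.1 + 5.1 + 49.4 = 86.6
Divide by 3: 86.6 / 3 = 28.87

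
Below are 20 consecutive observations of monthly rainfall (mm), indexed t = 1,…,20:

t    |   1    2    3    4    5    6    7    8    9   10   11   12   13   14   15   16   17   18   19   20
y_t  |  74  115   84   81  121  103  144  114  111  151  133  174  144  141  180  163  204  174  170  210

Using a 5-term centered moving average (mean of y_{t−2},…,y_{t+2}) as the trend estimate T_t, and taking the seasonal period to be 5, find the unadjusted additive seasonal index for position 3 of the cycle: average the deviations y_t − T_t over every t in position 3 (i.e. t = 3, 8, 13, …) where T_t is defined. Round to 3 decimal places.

-10.550

Season position 3 occurs at t = 3, 8, 13, 18 (where T_t is defined).
t=3: T_3 = 95.00000; y_3 − T_3 = 84 − 95.00000 = -11.00000
t=8: T_8 = 124.60000; y_8 − T_8 = 114 − 124.60000 = -10.60000
t=13: T_13 = 154.40000; y_13 − T_13 = 144 − 154.40000 = -10.40000
t=18: T_18 = 184.20000; y_18 − T_18 = 174 − 184.20000 = -10.20000
Mean deviation: (-11.00000 + -10.60000 + -10.40000 + -10.20000) / 4 = -10.550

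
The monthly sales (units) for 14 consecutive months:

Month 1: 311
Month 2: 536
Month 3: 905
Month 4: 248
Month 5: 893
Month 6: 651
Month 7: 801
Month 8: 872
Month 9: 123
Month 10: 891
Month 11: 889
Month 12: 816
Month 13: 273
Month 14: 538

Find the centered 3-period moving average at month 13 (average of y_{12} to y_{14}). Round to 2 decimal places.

Sum of periods 12–14: 816 + 273 + 538 = 1627
Divide by 3: 1627 / 3 = 542.33

542.33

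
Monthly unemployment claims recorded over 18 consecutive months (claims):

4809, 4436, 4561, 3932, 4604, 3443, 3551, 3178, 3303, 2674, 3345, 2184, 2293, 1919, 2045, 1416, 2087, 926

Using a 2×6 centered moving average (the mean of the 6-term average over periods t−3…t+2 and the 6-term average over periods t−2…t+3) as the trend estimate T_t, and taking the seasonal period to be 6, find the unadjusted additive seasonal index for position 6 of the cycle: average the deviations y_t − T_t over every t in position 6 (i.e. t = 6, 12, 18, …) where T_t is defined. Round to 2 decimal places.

Season position 6 occurs at t = 6, 12 (where T_t is defined).
t=6: T_6 = 3773.3333; y_6 − T_6 = 3443 − 3773.3333 = -330.3333
t=12: T_12 = 2514.8333; y_12 − T_12 = 2184 − 2514.8333 = -330.8333
Mean deviation: (-330.3333 + -330.8333) / 2 = -330.58

-330.58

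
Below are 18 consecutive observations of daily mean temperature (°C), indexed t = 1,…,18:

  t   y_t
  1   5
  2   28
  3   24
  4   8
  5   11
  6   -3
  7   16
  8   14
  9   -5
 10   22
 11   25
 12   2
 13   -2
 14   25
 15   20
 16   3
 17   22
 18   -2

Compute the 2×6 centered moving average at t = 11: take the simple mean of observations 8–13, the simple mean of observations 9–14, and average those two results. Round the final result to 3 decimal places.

10.250

Sum over 8–13: 14 + (-5) + 22 + 25 + 2 + (-2) = 56
Sum over 9–14: (-5) + 22 + 25 + 2 + (-2) + 25 = 67
CMA at t=11 = (56 + 67) / (2·6) = 123 / 12 = 10.250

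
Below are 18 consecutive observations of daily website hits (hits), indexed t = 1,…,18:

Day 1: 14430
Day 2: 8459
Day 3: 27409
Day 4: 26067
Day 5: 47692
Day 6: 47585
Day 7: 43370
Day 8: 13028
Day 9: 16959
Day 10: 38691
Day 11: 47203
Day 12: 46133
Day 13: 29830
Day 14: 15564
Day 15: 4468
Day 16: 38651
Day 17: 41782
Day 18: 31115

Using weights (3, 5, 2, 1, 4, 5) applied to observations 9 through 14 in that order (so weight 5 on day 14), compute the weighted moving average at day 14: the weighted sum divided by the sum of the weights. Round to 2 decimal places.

29100.55

Weighted sum: 3·16959 + 5·38691 + 2·47203 + 1·46133 + 4·29830 + 5·15564 = 50877 + 193455 + 94406 + 46133 + 119320 + 77820 = 582011
Weight total: 3 + 5 + 2 + 1 + 4 + 5 = 20
WMA = 582011 / 20 = 29100.55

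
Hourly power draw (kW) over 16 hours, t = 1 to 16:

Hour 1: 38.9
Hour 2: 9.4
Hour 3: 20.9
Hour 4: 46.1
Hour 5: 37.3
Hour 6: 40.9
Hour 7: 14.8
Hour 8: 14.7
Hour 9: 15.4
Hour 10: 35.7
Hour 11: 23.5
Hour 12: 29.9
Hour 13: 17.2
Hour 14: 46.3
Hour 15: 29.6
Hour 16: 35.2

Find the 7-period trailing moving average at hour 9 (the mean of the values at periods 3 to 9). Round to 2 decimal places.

Sum of periods 3–9: 20.9 + 46.1 + 37.3 + 40.9 + 14.8 + 14.7 + 15.4 = 190.1
Divide by 7: 190.1 / 7 = 27.16

27.16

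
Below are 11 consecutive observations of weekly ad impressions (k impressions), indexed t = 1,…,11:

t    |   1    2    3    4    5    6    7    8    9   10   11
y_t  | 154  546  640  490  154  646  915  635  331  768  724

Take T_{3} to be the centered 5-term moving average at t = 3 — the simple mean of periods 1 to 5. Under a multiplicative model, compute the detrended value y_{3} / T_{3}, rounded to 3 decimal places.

1.613

Trend T_3 = (154 + 546 + 640 + 490 + 154) / 5 = 1984/5 = 396.80000
Ratio to trend: 640 / 396.80000 = 1.613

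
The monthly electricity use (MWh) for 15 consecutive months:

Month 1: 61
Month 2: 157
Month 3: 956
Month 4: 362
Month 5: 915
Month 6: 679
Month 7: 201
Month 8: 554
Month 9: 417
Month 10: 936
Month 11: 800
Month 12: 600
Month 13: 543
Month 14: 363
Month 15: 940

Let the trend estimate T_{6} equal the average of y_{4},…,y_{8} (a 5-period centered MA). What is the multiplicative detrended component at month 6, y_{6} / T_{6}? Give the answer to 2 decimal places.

Trend T_6 = (362 + 915 + 679 + 201 + 554) / 5 = 2711/5 = 542.2000
Ratio to trend: 679 / 542.2000 = 1.25

1.25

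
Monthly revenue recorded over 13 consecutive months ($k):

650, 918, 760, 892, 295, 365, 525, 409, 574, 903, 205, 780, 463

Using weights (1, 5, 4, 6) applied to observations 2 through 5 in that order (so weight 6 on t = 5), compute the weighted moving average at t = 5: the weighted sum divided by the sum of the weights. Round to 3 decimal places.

Weighted sum: 1·918 + 5·760 + 4·892 + 6·295 = 918 + 3800 + 3568 + 1770 = 10056
Weight total: 1 + 5 + 4 + 6 = 16
WMA = 10056 / 16 = 628.500

628.500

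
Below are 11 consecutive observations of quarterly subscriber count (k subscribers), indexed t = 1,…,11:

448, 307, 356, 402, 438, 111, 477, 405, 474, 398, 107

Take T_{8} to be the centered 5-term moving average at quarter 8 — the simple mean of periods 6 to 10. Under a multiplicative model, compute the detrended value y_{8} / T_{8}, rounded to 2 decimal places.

1.09

Trend T_8 = (111 + 477 + 405 + 474 + 398) / 5 = 1865/5 = 373.0000
Ratio to trend: 405 / 373.0000 = 1.09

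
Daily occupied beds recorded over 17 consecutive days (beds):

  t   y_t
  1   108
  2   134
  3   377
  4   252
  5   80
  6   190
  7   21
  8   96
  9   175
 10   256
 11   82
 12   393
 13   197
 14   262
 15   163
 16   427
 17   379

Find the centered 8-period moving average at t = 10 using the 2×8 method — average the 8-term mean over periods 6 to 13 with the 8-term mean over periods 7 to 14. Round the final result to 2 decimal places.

Sum over 6–13: 190 + 21 + 96 + 175 + 256 + 82 + 393 + 197 = 1410
Sum over 7–14: 21 + 96 + 175 + 256 + 82 + 393 + 197 + 262 = 1482
CMA at t=10 = (1410 + 1482) / (2·8) = 2892 / 16 = 180.75

180.75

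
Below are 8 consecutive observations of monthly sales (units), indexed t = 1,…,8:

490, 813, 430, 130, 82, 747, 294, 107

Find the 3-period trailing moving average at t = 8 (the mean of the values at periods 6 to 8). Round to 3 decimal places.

382.667

Sum of periods 6–8: 747 + 294 + 107 = 1148
Divide by 3: 1148 / 3 = 382.667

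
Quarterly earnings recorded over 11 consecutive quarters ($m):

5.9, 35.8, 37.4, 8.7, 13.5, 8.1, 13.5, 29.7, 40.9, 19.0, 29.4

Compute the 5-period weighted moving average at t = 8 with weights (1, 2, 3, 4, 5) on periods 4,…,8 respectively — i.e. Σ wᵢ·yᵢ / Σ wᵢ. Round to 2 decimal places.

17.50

Weighted sum: 1·8.7 + 2·13.5 + 3·8.1 + 4·13.5 + 5·29.7 = 8.7 + 27.0 + 24.3 + 54.0 + 148.5 = 262.5
Weight total: 1 + 2 + 3 + 4 + 5 = 15
WMA = 262.5 / 15 = 17.50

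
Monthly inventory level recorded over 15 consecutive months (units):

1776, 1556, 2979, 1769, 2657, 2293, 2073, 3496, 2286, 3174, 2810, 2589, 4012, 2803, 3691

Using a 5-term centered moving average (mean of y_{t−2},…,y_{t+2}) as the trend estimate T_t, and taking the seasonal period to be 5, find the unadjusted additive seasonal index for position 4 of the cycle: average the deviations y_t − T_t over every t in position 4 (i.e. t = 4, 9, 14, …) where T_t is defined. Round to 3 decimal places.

-481.800

Season position 4 occurs at t = 4, 9 (where T_t is defined).
t=4: T_4 = 2250.80000; y_4 − T_4 = 1769 − 2250.80000 = -481.80000
t=9: T_9 = 2767.80000; y_9 − T_9 = 2286 − 2767.80000 = -481.80000
Mean deviation: (-481.80000 + -481.80000) / 2 = -481.800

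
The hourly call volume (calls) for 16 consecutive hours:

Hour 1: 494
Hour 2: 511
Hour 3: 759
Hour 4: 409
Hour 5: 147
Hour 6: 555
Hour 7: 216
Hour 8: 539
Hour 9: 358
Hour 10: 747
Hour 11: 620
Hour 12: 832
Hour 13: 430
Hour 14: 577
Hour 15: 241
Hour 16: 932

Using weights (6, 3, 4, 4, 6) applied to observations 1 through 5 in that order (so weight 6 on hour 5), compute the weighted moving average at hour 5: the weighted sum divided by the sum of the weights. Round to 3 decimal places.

437.000

Weighted sum: 6·494 + 3·511 + 4·759 + 4·409 + 6·147 = 2964 + 1533 + 3036 + 1636 + 882 = 10051
Weight total: 6 + 3 + 4 + 4 + 6 = 23
WMA = 10051 / 23 = 437.000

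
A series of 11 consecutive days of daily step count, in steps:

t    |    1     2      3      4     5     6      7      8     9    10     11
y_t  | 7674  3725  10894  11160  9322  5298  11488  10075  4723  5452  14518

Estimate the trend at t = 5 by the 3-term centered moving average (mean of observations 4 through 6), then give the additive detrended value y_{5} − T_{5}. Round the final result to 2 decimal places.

Trend T_5 = (11160 + 9322 + 5298) / 3 = 25780/3 = 8593.3333
Detrended value: 9322 − 8593.3333 = 728.67

728.67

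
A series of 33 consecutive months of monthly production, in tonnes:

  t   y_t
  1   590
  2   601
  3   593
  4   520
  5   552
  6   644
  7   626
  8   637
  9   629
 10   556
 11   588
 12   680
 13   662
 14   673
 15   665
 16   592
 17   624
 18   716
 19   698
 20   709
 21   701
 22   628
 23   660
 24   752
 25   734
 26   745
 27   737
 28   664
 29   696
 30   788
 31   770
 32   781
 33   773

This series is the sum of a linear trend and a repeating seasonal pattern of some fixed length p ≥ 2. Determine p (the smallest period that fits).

6

First differences y_{t+1} − y_t: 11, -8, -73, 32, 92, -18, 11, -8, -73, 32, 92, -18, 11, -8, …
The difference pattern repeats every 6 terms and not for any smaller step, so p = 6.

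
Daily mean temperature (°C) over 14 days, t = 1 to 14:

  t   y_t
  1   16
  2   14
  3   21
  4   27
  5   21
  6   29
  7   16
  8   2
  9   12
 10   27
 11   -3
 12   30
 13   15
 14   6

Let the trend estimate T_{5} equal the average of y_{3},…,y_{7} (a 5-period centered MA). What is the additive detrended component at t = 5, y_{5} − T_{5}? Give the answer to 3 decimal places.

-1.800

Trend T_5 = (21 + 27 + 21 + 29 + 16) / 5 = 114/5 = 22.80000
Detrended value: 21 − 22.80000 = -1.800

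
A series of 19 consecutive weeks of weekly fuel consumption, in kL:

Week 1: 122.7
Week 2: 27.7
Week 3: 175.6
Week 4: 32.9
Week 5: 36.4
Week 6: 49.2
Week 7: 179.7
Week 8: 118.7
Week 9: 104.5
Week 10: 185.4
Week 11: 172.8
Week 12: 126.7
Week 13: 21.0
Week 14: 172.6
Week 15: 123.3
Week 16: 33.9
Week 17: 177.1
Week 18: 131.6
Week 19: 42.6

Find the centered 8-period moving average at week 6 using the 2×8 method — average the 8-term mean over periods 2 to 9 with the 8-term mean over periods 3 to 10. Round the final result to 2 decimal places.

Sum over 2–9: 27.7 + 175.6 + 32.9 + 36.4 + 49.2 + 179.7 + 118.7 + 104.5 = 724.7
Sum over 3–10: 175.6 + 32.9 + 36.4 + 49.2 + 179.7 + 118.7 + 104.5 + 185.4 = 882.4
CMA at t=6 = (724.7 + 882.4) / (2·8) = 1607.1 / 16 = 100.44

100.44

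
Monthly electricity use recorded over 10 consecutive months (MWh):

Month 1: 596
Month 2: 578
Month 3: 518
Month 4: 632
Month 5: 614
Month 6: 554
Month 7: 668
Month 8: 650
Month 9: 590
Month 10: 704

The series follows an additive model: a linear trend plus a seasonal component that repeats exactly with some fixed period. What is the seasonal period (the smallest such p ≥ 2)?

3

First differences y_{t+1} − y_t: -18, -60, 114, -18, -60, 114, -18, -60, …
The difference pattern repeats every 3 terms and not for any smaller step, so p = 3.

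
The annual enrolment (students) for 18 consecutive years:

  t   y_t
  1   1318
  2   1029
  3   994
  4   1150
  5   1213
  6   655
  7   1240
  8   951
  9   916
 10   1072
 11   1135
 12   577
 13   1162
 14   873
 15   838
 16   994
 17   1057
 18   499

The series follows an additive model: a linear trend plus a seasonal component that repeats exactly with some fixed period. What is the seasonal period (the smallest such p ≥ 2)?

6

First differences y_{t+1} − y_t: -289, -35, 156, 63, -558, 585, -289, -35, 156, 63, -558, 585, -289, -35, …
The difference pattern repeats every 6 terms and not for any smaller step, so p = 6.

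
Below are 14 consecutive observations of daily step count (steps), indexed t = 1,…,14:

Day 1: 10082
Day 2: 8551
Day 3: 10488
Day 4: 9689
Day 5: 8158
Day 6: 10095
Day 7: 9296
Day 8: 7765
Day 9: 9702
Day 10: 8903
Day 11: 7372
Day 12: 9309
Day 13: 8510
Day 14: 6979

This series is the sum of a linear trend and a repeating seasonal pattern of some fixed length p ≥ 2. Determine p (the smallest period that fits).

3

First differences y_{t+1} − y_t: -1531, 1937, -799, -1531, 1937, -799, -1531, 1937, …
The difference pattern repeats every 3 terms and not for any smaller step, so p = 3.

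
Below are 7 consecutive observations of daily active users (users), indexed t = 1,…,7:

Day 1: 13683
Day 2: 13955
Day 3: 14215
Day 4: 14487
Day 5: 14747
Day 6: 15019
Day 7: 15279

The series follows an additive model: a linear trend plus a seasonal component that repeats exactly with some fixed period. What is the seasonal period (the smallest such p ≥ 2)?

2

First differences y_{t+1} − y_t: 272, 260, 272, 260, 272, 260, …
The difference pattern repeats every 2 terms and not for any smaller step, so p = 2.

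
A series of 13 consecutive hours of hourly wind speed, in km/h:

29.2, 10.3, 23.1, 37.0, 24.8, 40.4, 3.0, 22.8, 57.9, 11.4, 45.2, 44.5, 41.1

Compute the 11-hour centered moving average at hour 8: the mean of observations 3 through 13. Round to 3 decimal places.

31.927

Sum of periods 3–13: 23.1 + 37.0 + 24.8 + 40.4 + 3.0 + 22.8 + 57.9 + 11.4 + 45.2 + 44.5 + 41.1 = 351.2
Divide by 11: 351.2 / 11 = 31.927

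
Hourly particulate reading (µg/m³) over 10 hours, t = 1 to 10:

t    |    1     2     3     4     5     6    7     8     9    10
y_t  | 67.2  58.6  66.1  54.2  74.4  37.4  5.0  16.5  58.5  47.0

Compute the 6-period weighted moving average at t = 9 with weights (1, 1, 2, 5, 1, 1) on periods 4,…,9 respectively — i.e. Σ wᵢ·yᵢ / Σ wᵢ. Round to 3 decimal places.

Weighted sum: 1·54.2 + 1·74.4 + 2·37.4 + 5·5.0 + 1·16.5 + 1·58.5 = 54.2 + 74.4 + 74.8 + 25.0 + 16.5 + 58.5 = 303.4
Weight total: 1 + 1 + 2 + 5 + 1 + 1 = 11
WMA = 303.4 / 11 = 27.582

27.582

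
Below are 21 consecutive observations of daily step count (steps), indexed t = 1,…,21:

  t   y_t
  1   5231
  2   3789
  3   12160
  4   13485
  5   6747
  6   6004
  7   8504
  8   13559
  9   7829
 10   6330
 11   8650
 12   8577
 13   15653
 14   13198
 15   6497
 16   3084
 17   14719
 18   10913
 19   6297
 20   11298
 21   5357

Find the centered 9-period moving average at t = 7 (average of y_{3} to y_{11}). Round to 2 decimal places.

Sum of periods 3–11: 12160 + 13485 + 6747 + 6004 + 8504 + 13559 + 7829 + 6330 + 8650 = 83268
Divide by 9: 83268 / 9 = 9252.00

9252.00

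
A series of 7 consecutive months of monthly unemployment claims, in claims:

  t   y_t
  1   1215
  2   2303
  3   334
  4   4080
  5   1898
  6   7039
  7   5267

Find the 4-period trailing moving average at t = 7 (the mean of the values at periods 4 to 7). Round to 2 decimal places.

Sum of periods 4–7: 4080 + 1898 + 7039 + 5267 = 18284
Divide by 4: 18284 / 4 = 4571.00

4571.00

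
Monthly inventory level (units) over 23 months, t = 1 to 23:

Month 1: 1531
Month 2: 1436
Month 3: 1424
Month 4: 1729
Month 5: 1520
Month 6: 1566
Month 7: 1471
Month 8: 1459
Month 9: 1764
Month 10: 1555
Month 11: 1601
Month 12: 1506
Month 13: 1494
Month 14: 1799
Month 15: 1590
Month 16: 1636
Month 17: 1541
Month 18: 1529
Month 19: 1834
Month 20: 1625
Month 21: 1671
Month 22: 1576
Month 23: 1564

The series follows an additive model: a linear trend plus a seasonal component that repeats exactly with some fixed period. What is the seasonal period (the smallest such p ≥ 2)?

First differences y_{t+1} − y_t: -95, -12, 305, -209, 46, -95, -12, 305, -209, 46, -95, -12, …
The difference pattern repeats every 5 terms and not for any smaller step, so p = 5.

5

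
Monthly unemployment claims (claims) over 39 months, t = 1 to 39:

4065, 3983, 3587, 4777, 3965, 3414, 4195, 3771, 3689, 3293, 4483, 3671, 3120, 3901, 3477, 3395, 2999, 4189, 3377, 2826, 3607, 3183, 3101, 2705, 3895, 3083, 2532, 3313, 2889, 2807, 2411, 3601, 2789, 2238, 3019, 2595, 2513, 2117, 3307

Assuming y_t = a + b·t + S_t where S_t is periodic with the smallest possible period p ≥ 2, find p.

7

First differences y_{t+1} − y_t: -82, -396, 1190, -812, -551, 781, -424, -82, -396, 1190, -812, -551, 781, -424, -82, -396, …
The difference pattern repeats every 7 terms and not for any smaller step, so p = 7.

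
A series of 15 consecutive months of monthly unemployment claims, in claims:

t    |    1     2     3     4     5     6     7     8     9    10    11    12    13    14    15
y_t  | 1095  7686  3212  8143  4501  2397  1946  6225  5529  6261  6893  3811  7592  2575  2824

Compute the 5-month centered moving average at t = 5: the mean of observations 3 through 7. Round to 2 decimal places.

Sum of periods 3–7: 3212 + 8143 + 4501 + 2397 + 1946 = 20199
Divide by 5: 20199 / 5 = 4039.80

4039.80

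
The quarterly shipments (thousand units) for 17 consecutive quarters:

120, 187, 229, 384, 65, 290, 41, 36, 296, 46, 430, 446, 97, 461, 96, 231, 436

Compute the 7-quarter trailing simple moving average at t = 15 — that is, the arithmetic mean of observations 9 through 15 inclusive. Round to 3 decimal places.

Sum of periods 9–15: 296 + 46 + 430 + 446 + 97 + 461 + 96 = 1872
Divide by 7: 1872 / 7 = 267.429

267.429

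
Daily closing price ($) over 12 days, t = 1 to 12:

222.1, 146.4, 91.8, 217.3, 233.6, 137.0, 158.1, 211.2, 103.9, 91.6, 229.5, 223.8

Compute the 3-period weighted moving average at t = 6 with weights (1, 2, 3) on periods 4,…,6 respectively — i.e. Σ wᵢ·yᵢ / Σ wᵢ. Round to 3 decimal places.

182.583

Weighted sum: 1·217.3 + 2·233.6 + 3·137.0 = 217.3 + 467.2 + 411.0 = 1095.5
Weight total: 1 + 2 + 3 = 6
WMA = 1095.5 / 6 = 182.583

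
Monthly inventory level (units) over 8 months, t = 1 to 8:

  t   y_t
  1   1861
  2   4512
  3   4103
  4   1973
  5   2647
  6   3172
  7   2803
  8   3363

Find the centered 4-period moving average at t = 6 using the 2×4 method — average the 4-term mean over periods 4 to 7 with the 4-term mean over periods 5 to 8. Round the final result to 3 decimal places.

2822.500

Sum over 4–7: 1973 + 2647 + 3172 + 2803 = 10595
Sum over 5–8: 2647 + 3172 + 2803 + 3363 = 11985
CMA at t=6 = (10595 + 11985) / (2·4) = 22580 / 8 = 2822.500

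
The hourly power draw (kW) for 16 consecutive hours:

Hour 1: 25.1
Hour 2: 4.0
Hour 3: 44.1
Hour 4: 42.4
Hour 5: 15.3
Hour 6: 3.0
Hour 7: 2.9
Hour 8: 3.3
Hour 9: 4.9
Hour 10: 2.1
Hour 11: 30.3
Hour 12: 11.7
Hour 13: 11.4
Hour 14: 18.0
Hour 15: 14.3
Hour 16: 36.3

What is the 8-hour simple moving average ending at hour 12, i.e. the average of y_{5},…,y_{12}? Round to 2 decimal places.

Sum of periods 5–12: 15.3 + 3.0 + 2.9 + 3.3 + 4.9 + 2.1 + 30.3 + 11.7 = 73.5
Divide by 8: 73.5 / 8 = 9.19

9.19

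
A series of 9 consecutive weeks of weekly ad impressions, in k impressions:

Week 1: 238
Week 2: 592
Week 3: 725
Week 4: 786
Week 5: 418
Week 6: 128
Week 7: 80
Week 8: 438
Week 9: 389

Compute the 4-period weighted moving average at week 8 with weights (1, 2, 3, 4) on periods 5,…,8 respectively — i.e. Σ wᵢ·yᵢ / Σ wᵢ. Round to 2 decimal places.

Weighted sum: 1·418 + 2·128 + 3·80 + 4·438 = 418 + 256 + 240 + 1752 = 2666
Weight total: 1 + 2 + 3 + 4 = 10
WMA = 2666 / 10 = 266.60

266.60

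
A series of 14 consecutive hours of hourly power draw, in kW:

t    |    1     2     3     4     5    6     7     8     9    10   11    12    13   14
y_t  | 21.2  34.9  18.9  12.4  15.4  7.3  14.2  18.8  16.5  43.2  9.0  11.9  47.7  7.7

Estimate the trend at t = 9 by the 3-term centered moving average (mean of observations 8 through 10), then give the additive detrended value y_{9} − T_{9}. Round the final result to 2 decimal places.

Trend T_9 = (18.8 + 16.5 + 43.2) / 3 = 78.5/3 = 26.1667
Detrended value: 16.5 − 26.1667 = -9.67

-9.67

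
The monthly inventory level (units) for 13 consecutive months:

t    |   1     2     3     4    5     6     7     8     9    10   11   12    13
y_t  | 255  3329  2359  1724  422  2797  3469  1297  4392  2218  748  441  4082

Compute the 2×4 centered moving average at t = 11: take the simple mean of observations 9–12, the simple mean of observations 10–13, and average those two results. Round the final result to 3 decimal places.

Sum over 9–12: 4392 + 2218 + 748 + 441 = 7799
Sum over 10–13: 2218 + 748 + 441 + 4082 = 7489
CMA at t=11 = (7799 + 7489) / (2·4) = 15288 / 8 = 1911.000

1911.000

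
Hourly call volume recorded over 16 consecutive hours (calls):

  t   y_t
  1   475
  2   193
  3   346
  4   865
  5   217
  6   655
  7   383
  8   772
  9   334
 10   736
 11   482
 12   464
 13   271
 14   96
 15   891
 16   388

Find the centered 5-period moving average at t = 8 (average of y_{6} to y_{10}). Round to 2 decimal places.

576.00

Sum of periods 6–10: 655 + 383 + 772 + 334 + 736 = 2880
Divide by 5: 2880 / 5 = 576.00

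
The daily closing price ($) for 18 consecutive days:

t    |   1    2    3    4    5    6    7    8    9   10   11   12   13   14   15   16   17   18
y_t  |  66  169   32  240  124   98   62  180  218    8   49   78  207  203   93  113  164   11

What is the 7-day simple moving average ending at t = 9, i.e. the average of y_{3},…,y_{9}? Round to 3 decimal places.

136.286

Sum of periods 3–9: 32 + 240 + 124 + 98 + 62 + 180 + 218 = 954
Divide by 7: 954 / 7 = 136.286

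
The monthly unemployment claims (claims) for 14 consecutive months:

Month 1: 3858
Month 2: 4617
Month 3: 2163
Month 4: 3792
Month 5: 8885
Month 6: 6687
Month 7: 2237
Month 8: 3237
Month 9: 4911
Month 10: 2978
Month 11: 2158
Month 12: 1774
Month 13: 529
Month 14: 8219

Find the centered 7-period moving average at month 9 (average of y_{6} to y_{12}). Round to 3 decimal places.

3426.000

Sum of periods 6–12: 6687 + 2237 + 3237 + 4911 + 2978 + 2158 + 1774 = 23982
Divide by 7: 23982 / 7 = 3426.000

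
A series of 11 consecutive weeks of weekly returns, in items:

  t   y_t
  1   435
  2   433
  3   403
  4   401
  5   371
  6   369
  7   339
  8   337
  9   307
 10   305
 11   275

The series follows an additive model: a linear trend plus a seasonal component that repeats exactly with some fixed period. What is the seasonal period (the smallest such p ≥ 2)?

2

First differences y_{t+1} − y_t: -2, -30, -2, -30, -2, -30, …
The difference pattern repeats every 2 terms and not for any smaller step, so p = 2.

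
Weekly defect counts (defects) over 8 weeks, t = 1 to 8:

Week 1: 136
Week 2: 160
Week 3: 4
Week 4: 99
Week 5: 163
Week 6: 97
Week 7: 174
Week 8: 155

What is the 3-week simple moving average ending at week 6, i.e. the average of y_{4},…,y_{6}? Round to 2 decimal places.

Sum of periods 4–6: 99 + 163 + 97 = 359
Divide by 3: 359 / 3 = 119.67

119.67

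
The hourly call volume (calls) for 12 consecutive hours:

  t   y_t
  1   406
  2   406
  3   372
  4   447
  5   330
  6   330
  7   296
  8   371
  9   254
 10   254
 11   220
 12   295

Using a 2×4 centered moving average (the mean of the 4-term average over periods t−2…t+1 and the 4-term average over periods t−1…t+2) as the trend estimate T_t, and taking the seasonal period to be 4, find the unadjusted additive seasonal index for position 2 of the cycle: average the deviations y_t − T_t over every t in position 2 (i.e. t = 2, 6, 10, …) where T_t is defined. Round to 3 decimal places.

-11.250

Season position 2 occurs at t = 6, 10 (where T_t is defined).
t=6: T_6 = 341.25000; y_6 − T_6 = 330 − 341.25000 = -11.25000
t=10: T_10 = 265.25000; y_10 − T_10 = 254 − 265.25000 = -11.25000
Mean deviation: (-11.25000 + -11.25000) / 2 = -11.250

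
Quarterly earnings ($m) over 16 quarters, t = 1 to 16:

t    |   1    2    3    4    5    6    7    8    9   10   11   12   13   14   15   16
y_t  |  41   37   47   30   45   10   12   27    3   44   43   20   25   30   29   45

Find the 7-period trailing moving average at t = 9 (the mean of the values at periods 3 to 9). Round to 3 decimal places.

24.857

Sum of periods 3–9: 47 + 30 + 45 + 10 + 12 + 27 + 3 = 174
Divide by 7: 174 / 7 = 24.857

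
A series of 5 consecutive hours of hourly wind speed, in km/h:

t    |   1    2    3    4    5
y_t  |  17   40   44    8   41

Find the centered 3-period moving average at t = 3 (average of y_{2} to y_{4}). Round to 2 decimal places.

Sum of periods 2–4: 40 + 44 + 8 = 92
Divide by 3: 92 / 3 = 30.67

30.67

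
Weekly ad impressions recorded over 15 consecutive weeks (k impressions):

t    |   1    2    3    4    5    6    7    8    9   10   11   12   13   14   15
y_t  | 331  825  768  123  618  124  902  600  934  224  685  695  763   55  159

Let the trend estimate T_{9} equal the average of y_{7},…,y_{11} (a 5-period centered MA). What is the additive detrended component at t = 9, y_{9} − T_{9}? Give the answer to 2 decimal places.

Trend T_9 = (902 + 600 + 934 + 224 + 685) / 5 = 3345/5 = 669.0000
Detrended value: 934 − 669.0000 = 265.00

265.00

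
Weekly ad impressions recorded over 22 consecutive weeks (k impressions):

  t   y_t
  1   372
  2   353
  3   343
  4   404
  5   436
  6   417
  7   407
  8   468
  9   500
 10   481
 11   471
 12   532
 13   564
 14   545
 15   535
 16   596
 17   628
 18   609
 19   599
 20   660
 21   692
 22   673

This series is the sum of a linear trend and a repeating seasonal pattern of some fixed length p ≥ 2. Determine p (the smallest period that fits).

4

First differences y_{t+1} − y_t: -19, -10, 61, 32, -19, -10, 61, 32, -19, -10, …
The difference pattern repeats every 4 terms and not for any smaller step, so p = 4.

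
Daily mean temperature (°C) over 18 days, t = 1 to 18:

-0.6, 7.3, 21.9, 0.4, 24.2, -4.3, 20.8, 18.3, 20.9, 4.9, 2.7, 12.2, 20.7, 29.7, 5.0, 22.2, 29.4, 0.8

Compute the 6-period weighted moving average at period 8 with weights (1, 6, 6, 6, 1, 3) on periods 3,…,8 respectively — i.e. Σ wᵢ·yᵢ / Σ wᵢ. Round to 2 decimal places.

Weighted sum: 1·21.9 + 6·0.4 + 6·24.2 + 6·-4.3 + 1·20.8 + 3·18.3 = 21.9 + 2.4 + 145.2 + -25.8 + 20.8 + 54.9 = 219.4
Weight total: 1 + 6 + 6 + 6 + 1 + 3 = 23
WMA = 219.4 / 23 = 9.54

9.54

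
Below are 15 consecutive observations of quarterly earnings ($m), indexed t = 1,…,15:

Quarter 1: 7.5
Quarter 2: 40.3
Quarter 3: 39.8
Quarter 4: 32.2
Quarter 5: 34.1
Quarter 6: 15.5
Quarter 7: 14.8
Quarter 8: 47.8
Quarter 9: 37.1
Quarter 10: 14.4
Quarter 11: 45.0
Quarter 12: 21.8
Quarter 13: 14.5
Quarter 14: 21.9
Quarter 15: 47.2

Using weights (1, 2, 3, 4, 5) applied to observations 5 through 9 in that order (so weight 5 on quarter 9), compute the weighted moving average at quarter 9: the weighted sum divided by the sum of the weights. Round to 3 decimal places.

32.413

Weighted sum: 1·34.1 + 2·15.5 + 3·14.8 + 4·47.8 + 5·37.1 = 34.1 + 31.0 + 44.4 + 191.2 + 185.5 = 486.2
Weight total: 1 + 2 + 3 + 4 + 5 = 15
WMA = 486.2 / 15 = 32.413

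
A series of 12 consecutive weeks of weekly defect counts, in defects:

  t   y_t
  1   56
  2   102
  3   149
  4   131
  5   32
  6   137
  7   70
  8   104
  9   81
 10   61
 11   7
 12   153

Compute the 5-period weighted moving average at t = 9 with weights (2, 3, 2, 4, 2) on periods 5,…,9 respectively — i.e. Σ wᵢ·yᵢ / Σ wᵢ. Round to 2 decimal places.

91.77

Weighted sum: 2·32 + 3·137 + 2·70 + 4·104 + 2·81 = 64 + 411 + 140 + 416 + 162 = 1193
Weight total: 2 + 3 + 2 + 4 + 2 = 13
WMA = 1193 / 13 = 91.77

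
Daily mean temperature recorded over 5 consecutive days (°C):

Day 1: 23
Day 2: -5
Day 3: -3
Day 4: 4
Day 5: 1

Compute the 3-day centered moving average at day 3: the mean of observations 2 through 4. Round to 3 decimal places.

Sum of periods 2–4: (-5) + (-3) + 4 = -4
Divide by 3: -4 / 3 = -1.333

-1.333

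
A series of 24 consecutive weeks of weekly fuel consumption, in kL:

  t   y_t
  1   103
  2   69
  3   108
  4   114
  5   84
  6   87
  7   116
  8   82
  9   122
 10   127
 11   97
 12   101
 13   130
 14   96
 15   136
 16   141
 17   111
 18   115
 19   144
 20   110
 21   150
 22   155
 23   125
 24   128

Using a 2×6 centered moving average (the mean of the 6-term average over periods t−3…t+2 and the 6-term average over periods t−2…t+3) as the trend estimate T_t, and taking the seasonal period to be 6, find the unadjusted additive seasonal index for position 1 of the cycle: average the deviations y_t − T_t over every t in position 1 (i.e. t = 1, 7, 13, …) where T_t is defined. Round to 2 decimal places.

14.25

Season position 1 occurs at t = 7, 13, 19 (where T_t is defined).
t=7: T_7 = 101.9167; y_7 − T_7 = 116 − 101.9167 = 14.0833
t=13: T_13 = 115.6667; y_13 − T_13 = 130 − 115.6667 = 14.3333
t=19: T_19 = 129.6667; y_19 − T_19 = 144 − 129.6667 = 14.3333
Mean deviation: (14.0833 + 14.3333 + 14.3333) / 3 = 14.25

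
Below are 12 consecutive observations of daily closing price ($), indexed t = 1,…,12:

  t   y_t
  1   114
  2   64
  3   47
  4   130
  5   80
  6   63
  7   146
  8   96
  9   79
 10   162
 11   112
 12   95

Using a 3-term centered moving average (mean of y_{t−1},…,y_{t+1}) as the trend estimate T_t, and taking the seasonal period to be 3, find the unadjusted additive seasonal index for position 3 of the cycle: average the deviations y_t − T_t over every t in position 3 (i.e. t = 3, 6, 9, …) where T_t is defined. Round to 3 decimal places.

-33.333

Season position 3 occurs at t = 3, 6, 9 (where T_t is defined).
t=3: T_3 = 80.33333; y_3 − T_3 = 47 − 80.33333 = -33.33333
t=6: T_6 = 96.33333; y_6 − T_6 = 63 − 96.33333 = -33.33333
t=9: T_9 = 112.33333; y_9 − T_9 = 79 − 112.33333 = -33.33333
Mean deviation: (-33.33333 + -33.33333 + -33.33333) / 3 = -33.333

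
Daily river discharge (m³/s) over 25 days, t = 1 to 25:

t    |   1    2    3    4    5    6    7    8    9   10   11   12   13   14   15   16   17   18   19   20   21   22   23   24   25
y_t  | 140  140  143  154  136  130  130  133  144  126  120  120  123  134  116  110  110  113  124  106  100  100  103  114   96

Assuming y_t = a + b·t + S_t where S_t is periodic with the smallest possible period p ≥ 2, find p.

First differences y_{t+1} − y_t: 0, 3, 11, -18, -6, 0, 3, 11, -18, -6, 0, 3, …
The difference pattern repeats every 5 terms and not for any smaller step, so p = 5.

5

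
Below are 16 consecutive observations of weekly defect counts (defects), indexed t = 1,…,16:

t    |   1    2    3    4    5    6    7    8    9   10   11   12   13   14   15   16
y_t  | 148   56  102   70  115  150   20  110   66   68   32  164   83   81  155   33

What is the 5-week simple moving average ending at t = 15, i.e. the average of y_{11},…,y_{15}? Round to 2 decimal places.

103.00

Sum of periods 11–15: 32 + 164 + 83 + 81 + 155 = 515
Divide by 5: 515 / 5 = 103.00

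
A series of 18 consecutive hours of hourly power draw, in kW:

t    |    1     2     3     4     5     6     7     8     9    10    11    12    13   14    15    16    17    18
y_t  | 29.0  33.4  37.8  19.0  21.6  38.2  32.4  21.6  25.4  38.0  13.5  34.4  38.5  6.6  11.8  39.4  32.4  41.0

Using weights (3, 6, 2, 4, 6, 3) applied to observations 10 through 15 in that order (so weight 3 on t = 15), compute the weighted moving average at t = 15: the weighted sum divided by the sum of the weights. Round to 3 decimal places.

20.533

Weighted sum: 3·38.0 + 6·13.5 + 2·34.4 + 4·38.5 + 6·6.6 + 3·11.8 = 114.0 + 81.0 + 68.8 + 154.0 + 39.6 + 35.4 = 492.8
Weight total: 3 + 6 + 2 + 4 + 6 + 3 = 24
WMA = 492.8 / 24 = 20.533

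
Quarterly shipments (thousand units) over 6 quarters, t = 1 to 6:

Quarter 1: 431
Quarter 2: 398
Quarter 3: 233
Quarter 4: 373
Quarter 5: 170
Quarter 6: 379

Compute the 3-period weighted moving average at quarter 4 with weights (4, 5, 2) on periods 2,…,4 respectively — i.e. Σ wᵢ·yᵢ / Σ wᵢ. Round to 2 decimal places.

318.45

Weighted sum: 4·398 + 5·233 + 2·373 = 1592 + 1165 + 746 = 3503
Weight total: 4 + 5 + 2 = 11
WMA = 3503 / 11 = 318.45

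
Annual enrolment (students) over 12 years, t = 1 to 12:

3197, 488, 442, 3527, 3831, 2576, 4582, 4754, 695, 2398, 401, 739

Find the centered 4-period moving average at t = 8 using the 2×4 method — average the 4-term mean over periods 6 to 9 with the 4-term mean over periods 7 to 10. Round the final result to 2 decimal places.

Sum over 6–9: 2576 + 4582 + 4754 + 695 = 12607
Sum over 7–10: 4582 + 4754 + 695 + 2398 = 12429
CMA at t=8 = (12607 + 12429) / (2·4) = 25036 / 8 = 3129.50

3129.50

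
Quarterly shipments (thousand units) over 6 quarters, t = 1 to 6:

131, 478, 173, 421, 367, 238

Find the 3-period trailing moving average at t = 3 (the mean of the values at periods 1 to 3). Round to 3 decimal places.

260.667

Sum of periods 1–3: 131 + 478 + 173 = 782
Divide by 3: 782 / 3 = 260.667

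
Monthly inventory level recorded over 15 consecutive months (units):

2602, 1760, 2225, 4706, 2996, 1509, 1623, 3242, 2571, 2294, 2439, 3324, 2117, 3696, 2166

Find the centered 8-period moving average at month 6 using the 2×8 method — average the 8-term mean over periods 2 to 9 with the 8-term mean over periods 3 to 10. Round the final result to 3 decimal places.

Sum over 2–9: 1760 + 2225 + 4706 + 2996 + 1509 + 1623 + 3242 + 2571 = 20632
Sum over 3–10: 2225 + 4706 + 2996 + 1509 + 1623 + 3242 + 2571 + 2294 = 21166
CMA at t=6 = (20632 + 21166) / (2·8) = 41798 / 16 = 2612.375

2612.375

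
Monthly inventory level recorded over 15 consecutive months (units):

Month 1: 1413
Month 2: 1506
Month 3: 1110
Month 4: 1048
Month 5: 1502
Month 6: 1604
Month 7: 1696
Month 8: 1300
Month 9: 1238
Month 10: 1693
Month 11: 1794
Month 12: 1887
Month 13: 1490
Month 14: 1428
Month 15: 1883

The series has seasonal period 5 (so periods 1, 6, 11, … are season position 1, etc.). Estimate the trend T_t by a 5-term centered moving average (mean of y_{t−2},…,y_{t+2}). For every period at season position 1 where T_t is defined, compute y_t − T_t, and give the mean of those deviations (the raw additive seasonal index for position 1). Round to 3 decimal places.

Season position 1 occurs at t = 6, 11 (where T_t is defined).
t=6: T_6 = 1430.00000; y_6 − T_6 = 1604 − 1430.00000 = 174.00000
t=11: T_11 = 1620.40000; y_11 − T_11 = 1794 − 1620.40000 = 173.60000
Mean deviation: (174.00000 + 173.60000) / 2 = 173.800

173.800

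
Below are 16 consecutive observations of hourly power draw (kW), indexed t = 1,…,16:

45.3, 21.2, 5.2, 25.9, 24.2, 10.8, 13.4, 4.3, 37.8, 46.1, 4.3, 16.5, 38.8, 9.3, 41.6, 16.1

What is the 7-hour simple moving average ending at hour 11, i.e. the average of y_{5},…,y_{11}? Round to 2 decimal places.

20.13

Sum of periods 5–11: 24.2 + 10.8 + 13.4 + 4.3 + 37.8 + 46.1 + 4.3 = 140.9
Divide by 7: 140.9 / 7 = 20.13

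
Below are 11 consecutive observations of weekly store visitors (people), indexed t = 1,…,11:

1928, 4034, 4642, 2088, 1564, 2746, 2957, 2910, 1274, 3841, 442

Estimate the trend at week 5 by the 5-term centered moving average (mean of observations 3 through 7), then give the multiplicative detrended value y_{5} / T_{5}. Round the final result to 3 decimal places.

Trend T_5 = (4642 + 2088 + 1564 + 2746 + 2957) / 5 = 13997/5 = 2799.40000
Ratio to trend: 1564 / 2799.40000 = 0.559

0.559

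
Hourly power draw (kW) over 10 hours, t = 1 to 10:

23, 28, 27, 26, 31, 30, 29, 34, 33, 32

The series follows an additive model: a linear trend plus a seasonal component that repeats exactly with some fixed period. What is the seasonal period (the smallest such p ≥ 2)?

First differences y_{t+1} − y_t: 5, -1, -1, 5, -1, -1, 5, -1, …
The difference pattern repeats every 3 terms and not for any smaller step, so p = 3.

3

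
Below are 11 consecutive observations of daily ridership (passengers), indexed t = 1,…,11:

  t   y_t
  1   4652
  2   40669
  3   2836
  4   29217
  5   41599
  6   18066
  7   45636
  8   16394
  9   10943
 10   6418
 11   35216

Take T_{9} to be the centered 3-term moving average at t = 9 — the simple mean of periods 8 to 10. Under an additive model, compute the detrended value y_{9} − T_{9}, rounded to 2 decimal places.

Trend T_9 = (16394 + 10943 + 6418) / 3 = 33755/3 = 11251.6667
Detrended value: 10943 − 11251.6667 = -308.67

-308.67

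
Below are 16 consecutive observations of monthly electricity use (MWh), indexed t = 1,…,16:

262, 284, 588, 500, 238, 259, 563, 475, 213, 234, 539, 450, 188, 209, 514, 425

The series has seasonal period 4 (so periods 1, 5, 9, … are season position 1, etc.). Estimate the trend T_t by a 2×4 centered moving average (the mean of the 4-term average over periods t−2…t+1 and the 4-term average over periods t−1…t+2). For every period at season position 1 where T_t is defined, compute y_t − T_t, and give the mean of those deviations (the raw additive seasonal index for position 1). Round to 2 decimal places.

Season position 1 occurs at t = 5, 9, 13 (where T_t is defined).
t=5: T_5 = 393.1250; y_5 − T_5 = 238 − 393.1250 = -155.1250
t=9: T_9 = 368.2500; y_9 − T_9 = 213 − 368.2500 = -155.2500
t=13: T_13 = 343.3750; y_13 − T_13 = 188 − 343.3750 = -155.3750
Mean deviation: (-155.1250 + -155.2500 + -155.3750) / 3 = -155.25

-155.25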